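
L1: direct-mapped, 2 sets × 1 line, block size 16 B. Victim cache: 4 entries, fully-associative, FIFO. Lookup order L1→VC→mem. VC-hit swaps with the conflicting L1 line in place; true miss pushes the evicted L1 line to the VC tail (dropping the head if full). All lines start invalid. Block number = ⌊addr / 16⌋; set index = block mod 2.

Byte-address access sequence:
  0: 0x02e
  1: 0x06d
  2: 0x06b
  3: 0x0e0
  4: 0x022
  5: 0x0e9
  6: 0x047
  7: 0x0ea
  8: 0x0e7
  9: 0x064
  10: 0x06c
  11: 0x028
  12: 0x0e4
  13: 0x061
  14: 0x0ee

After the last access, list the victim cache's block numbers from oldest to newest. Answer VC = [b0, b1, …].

VC = [6, 2, 4]

0: 0x2e (blk 2, set 0) → MISS  vc=[]
1: 0x6d (blk 6, set 0) → MISS  vc=[2]
2: 0x6b (blk 6, set 0) → L1-HIT  vc=[2]
3: 0xe0 (blk 14, set 0) → MISS  vc=[2, 6]
4: 0x22 (blk 2, set 0) → VC-HIT  vc=[14, 6]
5: 0xe9 (blk 14, set 0) → VC-HIT  vc=[2, 6]
6: 0x47 (blk 4, set 0) → MISS  vc=[2, 6, 14]
7: 0xea (blk 14, set 0) → VC-HIT  vc=[2, 6, 4]
8: 0xe7 (blk 14, set 0) → L1-HIT  vc=[2, 6, 4]
9: 0x64 (blk 6, set 0) → VC-HIT  vc=[2, 14, 4]
10: 0x6c (blk 6, set 0) → L1-HIT  vc=[2, 14, 4]
11: 0x28 (blk 2, set 0) → VC-HIT  vc=[6, 14, 4]
12: 0xe4 (blk 14, set 0) → VC-HIT  vc=[6, 2, 4]
13: 0x61 (blk 6, set 0) → VC-HIT  vc=[14, 2, 4]
14: 0xee (blk 14, set 0) → VC-HIT  vc=[6, 2, 4]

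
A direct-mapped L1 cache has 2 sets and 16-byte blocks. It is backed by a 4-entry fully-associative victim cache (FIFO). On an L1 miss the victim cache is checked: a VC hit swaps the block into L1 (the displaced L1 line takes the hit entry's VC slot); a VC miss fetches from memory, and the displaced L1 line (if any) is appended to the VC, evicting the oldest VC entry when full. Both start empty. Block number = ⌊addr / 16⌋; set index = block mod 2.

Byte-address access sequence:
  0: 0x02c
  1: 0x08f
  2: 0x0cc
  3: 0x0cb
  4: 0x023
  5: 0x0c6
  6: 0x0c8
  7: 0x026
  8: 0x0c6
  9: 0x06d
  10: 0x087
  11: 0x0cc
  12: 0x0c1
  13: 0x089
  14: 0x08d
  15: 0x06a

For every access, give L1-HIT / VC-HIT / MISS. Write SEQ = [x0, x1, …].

SEQ = [MISS, MISS, MISS, L1-HIT, VC-HIT, VC-HIT, L1-HIT, VC-HIT, VC-HIT, MISS, VC-HIT, VC-HIT, L1-HIT, VC-HIT, L1-HIT, VC-HIT]

0: 0x2c (blk 2, set 0) → MISS  vc=[]
1: 0x8f (blk 8, set 0) → MISS  vc=[2]
2: 0xcc (blk 12, set 0) → MISS  vc=[2, 8]
3: 0xcb (blk 12, set 0) → L1-HIT  vc=[2, 8]
4: 0x23 (blk 2, set 0) → VC-HIT  vc=[12, 8]
5: 0xc6 (blk 12, set 0) → VC-HIT  vc=[2, 8]
6: 0xc8 (blk 12, set 0) → L1-HIT  vc=[2, 8]
7: 0x26 (blk 2, set 0) → VC-HIT  vc=[12, 8]
8: 0xc6 (blk 12, set 0) → VC-HIT  vc=[2, 8]
9: 0x6d (blk 6, set 0) → MISS  vc=[2, 8, 12]
10: 0x87 (blk 8, set 0) → VC-HIT  vc=[2, 6, 12]
11: 0xcc (blk 12, set 0) → VC-HIT  vc=[2, 6, 8]
12: 0xc1 (blk 12, set 0) → L1-HIT  vc=[2, 6, 8]
13: 0x89 (blk 8, set 0) → VC-HIT  vc=[2, 6, 12]
14: 0x8d (blk 8, set 0) → L1-HIT  vc=[2, 6, 12]
15: 0x6a (blk 6, set 0) → VC-HIT  vc=[2, 8, 12]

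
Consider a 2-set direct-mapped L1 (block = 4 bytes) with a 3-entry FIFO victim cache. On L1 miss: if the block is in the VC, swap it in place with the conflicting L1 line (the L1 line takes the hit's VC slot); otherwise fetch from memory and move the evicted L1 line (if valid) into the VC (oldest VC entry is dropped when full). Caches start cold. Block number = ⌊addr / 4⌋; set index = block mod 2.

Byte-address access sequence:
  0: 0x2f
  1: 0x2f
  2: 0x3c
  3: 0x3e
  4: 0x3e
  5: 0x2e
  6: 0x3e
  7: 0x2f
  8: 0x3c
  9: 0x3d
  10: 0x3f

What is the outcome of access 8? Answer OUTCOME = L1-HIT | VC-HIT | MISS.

  [0] addr=0x2f blk=11 s=1: MISS | VC []
  [1] addr=0x2f blk=11 s=1: L1-HIT | VC []
  [2] addr=0x3c blk=15 s=1: MISS | VC [11]
  [3] addr=0x3e blk=15 s=1: L1-HIT | VC [11]
  [4] addr=0x3e blk=15 s=1: L1-HIT | VC [11]
  [5] addr=0x2e blk=11 s=1: VC-HIT | VC [15]
  [6] addr=0x3e blk=15 s=1: VC-HIT | VC [11]
  [7] addr=0x2f blk=11 s=1: VC-HIT | VC [15]
  [8] addr=0x3c blk=15 s=1: VC-HIT | VC [11]
  [9] addr=0x3d blk=15 s=1: L1-HIT | VC [11]
  [10] addr=0x3f blk=15 s=1: L1-HIT | VC [11]

OUTCOME = VC-HIT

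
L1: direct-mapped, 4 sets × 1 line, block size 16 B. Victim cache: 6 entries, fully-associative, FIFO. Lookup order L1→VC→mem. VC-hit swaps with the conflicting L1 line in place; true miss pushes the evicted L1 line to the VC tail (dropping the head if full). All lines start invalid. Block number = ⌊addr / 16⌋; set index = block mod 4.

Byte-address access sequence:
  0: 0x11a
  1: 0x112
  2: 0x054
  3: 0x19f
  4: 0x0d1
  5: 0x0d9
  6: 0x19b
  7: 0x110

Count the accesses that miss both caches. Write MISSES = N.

0: 0x11a (blk 17, set 1) → MISS  vc=[]
1: 0x112 (blk 17, set 1) → L1-HIT  vc=[]
2: 0x54 (blk 5, set 1) → MISS  vc=[17]
3: 0x19f (blk 25, set 1) → MISS  vc=[17, 5]
4: 0xd1 (blk 13, set 1) → MISS  vc=[17, 5, 25]
5: 0xd9 (blk 13, set 1) → L1-HIT  vc=[17, 5, 25]
6: 0x19b (blk 25, set 1) → VC-HIT  vc=[17, 5, 13]
7: 0x110 (blk 17, set 1) → VC-HIT  vc=[25, 5, 13]

MISSES = 4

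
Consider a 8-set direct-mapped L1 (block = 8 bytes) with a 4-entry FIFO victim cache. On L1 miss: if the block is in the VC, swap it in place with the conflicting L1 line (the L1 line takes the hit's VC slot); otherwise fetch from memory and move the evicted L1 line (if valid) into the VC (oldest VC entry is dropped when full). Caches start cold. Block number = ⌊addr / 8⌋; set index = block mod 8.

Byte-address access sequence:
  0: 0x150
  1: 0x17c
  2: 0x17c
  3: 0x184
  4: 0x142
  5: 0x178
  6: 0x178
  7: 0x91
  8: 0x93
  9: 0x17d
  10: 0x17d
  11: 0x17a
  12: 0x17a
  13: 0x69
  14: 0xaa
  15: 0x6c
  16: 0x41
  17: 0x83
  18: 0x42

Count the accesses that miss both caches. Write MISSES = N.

MISSES = 9

  [0] addr=0x150 blk=42 s=2: MISS | VC []
  [1] addr=0x17c blk=47 s=7: MISS | VC []
  [2] addr=0x17c blk=47 s=7: L1-HIT | VC []
  [3] addr=0x184 blk=48 s=0: MISS | VC []
  [4] addr=0x142 blk=40 s=0: MISS | VC [48]
  [5] addr=0x178 blk=47 s=7: L1-HIT | VC [48]
  [6] addr=0x178 blk=47 s=7: L1-HIT | VC [48]
  [7] addr=0x91 blk=18 s=2: MISS | VC [48, 42]
  [8] addr=0x93 blk=18 s=2: L1-HIT | VC [48, 42]
  [9] addr=0x17d blk=47 s=7: L1-HIT | VC [48, 42]
  [10] addr=0x17d blk=47 s=7: L1-HIT | VC [48, 42]
  [11] addr=0x17a blk=47 s=7: L1-HIT | VC [48, 42]
  [12] addr=0x17a blk=47 s=7: L1-HIT | VC [48, 42]
  [13] addr=0x69 blk=13 s=5: MISS | VC [48, 42]
  [14] addr=0xaa blk=21 s=5: MISS | VC [48, 42, 13]
  [15] addr=0x6c blk=13 s=5: VC-HIT | VC [48, 42, 21]
  [16] addr=0x41 blk=8 s=0: MISS | VC [48, 42, 21, 40]
  [17] addr=0x83 blk=16 s=0: MISS | VC [42, 21, 40, 8]
  [18] addr=0x42 blk=8 s=0: VC-HIT | VC [42, 21, 40, 16]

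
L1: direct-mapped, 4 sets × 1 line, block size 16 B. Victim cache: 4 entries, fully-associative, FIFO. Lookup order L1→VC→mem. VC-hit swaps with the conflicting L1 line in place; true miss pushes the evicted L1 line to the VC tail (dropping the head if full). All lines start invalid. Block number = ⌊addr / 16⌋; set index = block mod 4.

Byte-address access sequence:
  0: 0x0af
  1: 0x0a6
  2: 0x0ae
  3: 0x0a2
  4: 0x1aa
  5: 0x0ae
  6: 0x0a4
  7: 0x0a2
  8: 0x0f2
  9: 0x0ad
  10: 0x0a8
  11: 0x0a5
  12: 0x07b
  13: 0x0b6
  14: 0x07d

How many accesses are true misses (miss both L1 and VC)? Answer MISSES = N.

MISSES = 5

#0 0xaf→b10/s2 MISS; vc=[]
#1 0xa6→b10/s2 L1-HIT; vc=[]
#2 0xae→b10/s2 L1-HIT; vc=[]
#3 0xa2→b10/s2 L1-HIT; vc=[]
#4 0x1aa→b26/s2 MISS; vc=[10]
#5 0xae→b10/s2 VC-HIT; vc=[26]
#6 0xa4→b10/s2 L1-HIT; vc=[26]
#7 0xa2→b10/s2 L1-HIT; vc=[26]
#8 0xf2→b15/s3 MISS; vc=[26]
#9 0xad→b10/s2 L1-HIT; vc=[26]
#10 0xa8→b10/s2 L1-HIT; vc=[26]
#11 0xa5→b10/s2 L1-HIT; vc=[26]
#12 0x7b→b7/s3 MISS; vc=[26,15]
#13 0xb6→b11/s3 MISS; vc=[26,15,7]
#14 0x7d→b7/s3 VC-HIT; vc=[26,15,11]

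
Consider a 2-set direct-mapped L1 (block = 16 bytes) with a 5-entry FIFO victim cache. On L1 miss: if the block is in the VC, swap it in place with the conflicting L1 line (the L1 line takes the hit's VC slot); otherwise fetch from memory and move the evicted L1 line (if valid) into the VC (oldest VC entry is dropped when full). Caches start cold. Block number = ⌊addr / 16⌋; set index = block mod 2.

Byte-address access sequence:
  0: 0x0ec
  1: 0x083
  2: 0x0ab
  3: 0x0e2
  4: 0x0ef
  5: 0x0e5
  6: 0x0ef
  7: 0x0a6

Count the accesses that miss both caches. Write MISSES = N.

MISSES = 3

0: 0xec (blk 14, set 0) → MISS  vc=[]
1: 0x83 (blk 8, set 0) → MISS  vc=[14]
2: 0xab (blk 10, set 0) → MISS  vc=[14, 8]
3: 0xe2 (blk 14, set 0) → VC-HIT  vc=[10, 8]
4: 0xef (blk 14, set 0) → L1-HIT  vc=[10, 8]
5: 0xe5 (blk 14, set 0) → L1-HIT  vc=[10, 8]
6: 0xef (blk 14, set 0) → L1-HIT  vc=[10, 8]
7: 0xa6 (blk 10, set 0) → VC-HIT  vc=[14, 8]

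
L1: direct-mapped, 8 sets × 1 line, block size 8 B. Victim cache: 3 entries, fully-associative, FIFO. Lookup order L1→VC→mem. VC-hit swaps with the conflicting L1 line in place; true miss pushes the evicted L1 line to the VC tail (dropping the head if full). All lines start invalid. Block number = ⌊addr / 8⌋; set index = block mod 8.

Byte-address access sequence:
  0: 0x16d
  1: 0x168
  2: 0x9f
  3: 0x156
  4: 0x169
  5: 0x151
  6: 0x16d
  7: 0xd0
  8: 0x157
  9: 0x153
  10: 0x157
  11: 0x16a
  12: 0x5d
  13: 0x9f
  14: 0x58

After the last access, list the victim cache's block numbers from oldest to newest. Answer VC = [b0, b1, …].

VC = [26, 19]

  [0] addr=0x16d blk=45 s=5: MISS | VC []
  [1] addr=0x168 blk=45 s=5: L1-HIT | VC []
  [2] addr=0x9f blk=19 s=3: MISS | VC []
  [3] addr=0x156 blk=42 s=2: MISS | VC []
  [4] addr=0x169 blk=45 s=5: L1-HIT | VC []
  [5] addr=0x151 blk=42 s=2: L1-HIT | VC []
  [6] addr=0x16d blk=45 s=5: L1-HIT | VC []
  [7] addr=0xd0 blk=26 s=2: MISS | VC [42]
  [8] addr=0x157 blk=42 s=2: VC-HIT | VC [26]
  [9] addr=0x153 blk=42 s=2: L1-HIT | VC [26]
  [10] addr=0x157 blk=42 s=2: L1-HIT | VC [26]
  [11] addr=0x16a blk=45 s=5: L1-HIT | VC [26]
  [12] addr=0x5d blk=11 s=3: MISS | VC [26, 19]
  [13] addr=0x9f blk=19 s=3: VC-HIT | VC [26, 11]
  [14] addr=0x58 blk=11 s=3: VC-HIT | VC [26, 19]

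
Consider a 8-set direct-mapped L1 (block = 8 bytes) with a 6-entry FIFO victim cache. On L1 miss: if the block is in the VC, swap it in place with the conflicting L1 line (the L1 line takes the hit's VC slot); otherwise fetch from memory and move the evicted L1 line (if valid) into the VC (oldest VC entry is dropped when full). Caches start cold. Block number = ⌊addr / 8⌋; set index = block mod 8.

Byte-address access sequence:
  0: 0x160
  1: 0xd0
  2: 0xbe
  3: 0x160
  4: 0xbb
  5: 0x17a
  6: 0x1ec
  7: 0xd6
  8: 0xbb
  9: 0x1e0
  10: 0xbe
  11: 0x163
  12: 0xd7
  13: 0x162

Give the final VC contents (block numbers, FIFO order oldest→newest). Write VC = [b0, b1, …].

VC = [47, 60]

0: 0x160 (blk 44, set 4) → MISS  vc=[]
1: 0xd0 (blk 26, set 2) → MISS  vc=[]
2: 0xbe (blk 23, set 7) → MISS  vc=[]
3: 0x160 (blk 44, set 4) → L1-HIT  vc=[]
4: 0xbb (blk 23, set 7) → L1-HIT  vc=[]
5: 0x17a (blk 47, set 7) → MISS  vc=[23]
6: 0x1ec (blk 61, set 5) → MISS  vc=[23]
7: 0xd6 (blk 26, set 2) → L1-HIT  vc=[23]
8: 0xbb (blk 23, set 7) → VC-HIT  vc=[47]
9: 0x1e0 (blk 60, set 4) → MISS  vc=[47, 44]
10: 0xbe (blk 23, set 7) → L1-HIT  vc=[47, 44]
11: 0x163 (blk 44, set 4) → VC-HIT  vc=[47, 60]
12: 0xd7 (blk 26, set 2) → L1-HIT  vc=[47, 60]
13: 0x162 (blk 44, set 4) → L1-HIT  vc=[47, 60]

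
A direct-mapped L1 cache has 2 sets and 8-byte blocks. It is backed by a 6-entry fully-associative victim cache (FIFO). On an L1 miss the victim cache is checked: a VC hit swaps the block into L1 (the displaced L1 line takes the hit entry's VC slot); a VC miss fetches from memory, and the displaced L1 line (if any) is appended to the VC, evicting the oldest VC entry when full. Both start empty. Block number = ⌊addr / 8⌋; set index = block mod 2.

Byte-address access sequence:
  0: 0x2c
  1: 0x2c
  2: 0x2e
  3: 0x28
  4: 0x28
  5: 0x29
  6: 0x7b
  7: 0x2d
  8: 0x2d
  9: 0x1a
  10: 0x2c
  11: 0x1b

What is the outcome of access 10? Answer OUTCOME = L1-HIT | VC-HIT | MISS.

OUTCOME = VC-HIT

#0 0x2c→b5/s1 MISS; vc=[]
#1 0x2c→b5/s1 L1-HIT; vc=[]
#2 0x2e→b5/s1 L1-HIT; vc=[]
#3 0x28→b5/s1 L1-HIT; vc=[]
#4 0x28→b5/s1 L1-HIT; vc=[]
#5 0x29→b5/s1 L1-HIT; vc=[]
#6 0x7b→b15/s1 MISS; vc=[5]
#7 0x2d→b5/s1 VC-HIT; vc=[15]
#8 0x2d→b5/s1 L1-HIT; vc=[15]
#9 0x1a→b3/s1 MISS; vc=[15,5]
#10 0x2c→b5/s1 VC-HIT; vc=[15,3]
#11 0x1b→b3/s1 VC-HIT; vc=[15,5]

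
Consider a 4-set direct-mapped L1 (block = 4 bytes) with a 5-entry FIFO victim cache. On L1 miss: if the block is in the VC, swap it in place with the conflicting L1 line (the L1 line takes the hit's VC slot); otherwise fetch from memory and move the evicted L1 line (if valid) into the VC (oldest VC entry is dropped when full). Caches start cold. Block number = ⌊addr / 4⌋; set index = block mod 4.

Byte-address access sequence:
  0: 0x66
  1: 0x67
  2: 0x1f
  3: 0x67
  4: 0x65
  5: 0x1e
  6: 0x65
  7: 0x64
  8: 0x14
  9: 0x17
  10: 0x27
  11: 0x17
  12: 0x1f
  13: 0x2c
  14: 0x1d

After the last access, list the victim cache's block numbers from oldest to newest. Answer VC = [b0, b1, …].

VC = [25, 9, 11]

  [0] addr=0x66 blk=25 s=1: MISS | VC []
  [1] addr=0x67 blk=25 s=1: L1-HIT | VC []
  [2] addr=0x1f blk=7 s=3: MISS | VC []
  [3] addr=0x67 blk=25 s=1: L1-HIT | VC []
  [4] addr=0x65 blk=25 s=1: L1-HIT | VC []
  [5] addr=0x1e blk=7 s=3: L1-HIT | VC []
  [6] addr=0x65 blk=25 s=1: L1-HIT | VC []
  [7] addr=0x64 blk=25 s=1: L1-HIT | VC []
  [8] addr=0x14 blk=5 s=1: MISS | VC [25]
  [9] addr=0x17 blk=5 s=1: L1-HIT | VC [25]
  [10] addr=0x27 blk=9 s=1: MISS | VC [25, 5]
  [11] addr=0x17 blk=5 s=1: VC-HIT | VC [25, 9]
  [12] addr=0x1f blk=7 s=3: L1-HIT | VC [25, 9]
  [13] addr=0x2c blk=11 s=3: MISS | VC [25, 9, 7]
  [14] addr=0x1d blk=7 s=3: VC-HIT | VC [25, 9, 11]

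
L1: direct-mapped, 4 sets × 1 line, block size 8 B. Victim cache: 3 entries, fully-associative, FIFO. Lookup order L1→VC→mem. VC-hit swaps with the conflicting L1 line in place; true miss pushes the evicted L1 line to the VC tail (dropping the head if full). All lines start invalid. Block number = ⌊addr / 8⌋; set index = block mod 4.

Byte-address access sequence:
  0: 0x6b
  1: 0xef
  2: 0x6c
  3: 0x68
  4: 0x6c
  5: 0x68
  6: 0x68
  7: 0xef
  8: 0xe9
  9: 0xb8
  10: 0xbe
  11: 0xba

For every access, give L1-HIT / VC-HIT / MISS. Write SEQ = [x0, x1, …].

  [0] addr=0x6b blk=13 s=1: MISS | VC []
  [1] addr=0xef blk=29 s=1: MISS | VC [13]
  [2] addr=0x6c blk=13 s=1: VC-HIT | VC [29]
  [3] addr=0x68 blk=13 s=1: L1-HIT | VC [29]
  [4] addr=0x6c blk=13 s=1: L1-HIT | VC [29]
  [5] addr=0x68 blk=13 s=1: L1-HIT | VC [29]
  [6] addr=0x68 blk=13 s=1: L1-HIT | VC [29]
  [7] addr=0xef blk=29 s=1: VC-HIT | VC [13]
  [8] addr=0xe9 blk=29 s=1: L1-HIT | VC [13]
  [9] addr=0xb8 blk=23 s=3: MISS | VC [13]
  [10] addr=0xbe blk=23 s=3: L1-HIT | VC [13]
  [11] addr=0xba blk=23 s=3: L1-HIT | VC [13]

SEQ = [MISS, MISS, VC-HIT, L1-HIT, L1-HIT, L1-HIT, L1-HIT, VC-HIT, L1-HIT, MISS, L1-HIT, L1-HIT]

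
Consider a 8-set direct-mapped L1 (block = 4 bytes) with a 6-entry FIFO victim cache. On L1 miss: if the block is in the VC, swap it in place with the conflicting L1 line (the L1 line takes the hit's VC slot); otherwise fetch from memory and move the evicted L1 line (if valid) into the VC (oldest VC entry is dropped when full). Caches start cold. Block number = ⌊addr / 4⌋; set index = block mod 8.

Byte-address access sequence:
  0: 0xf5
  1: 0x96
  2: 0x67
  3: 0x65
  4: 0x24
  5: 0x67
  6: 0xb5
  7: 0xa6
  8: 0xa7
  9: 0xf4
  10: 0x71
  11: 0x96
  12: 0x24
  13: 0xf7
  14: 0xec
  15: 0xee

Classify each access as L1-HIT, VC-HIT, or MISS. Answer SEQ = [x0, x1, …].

#0 0xf5→b61/s5 MISS; vc=[]
#1 0x96→b37/s5 MISS; vc=[61]
#2 0x67→b25/s1 MISS; vc=[61]
#3 0x65→b25/s1 L1-HIT; vc=[61]
#4 0x24→b9/s1 MISS; vc=[61,25]
#5 0x67→b25/s1 VC-HIT; vc=[61,9]
#6 0xb5→b45/s5 MISS; vc=[61,9,37]
#7 0xa6→b41/s1 MISS; vc=[61,9,37,25]
#8 0xa7→b41/s1 L1-HIT; vc=[61,9,37,25]
#9 0xf4→b61/s5 VC-HIT; vc=[45,9,37,25]
#10 0x71→b28/s4 MISS; vc=[45,9,37,25]
#11 0x96→b37/s5 VC-HIT; vc=[45,9,61,25]
#12 0x24→b9/s1 VC-HIT; vc=[45,41,61,25]
#13 0xf7→b61/s5 VC-HIT; vc=[45,41,37,25]
#14 0xec→b59/s3 MISS; vc=[45,41,37,25]
#15 0xee→b59/s3 L1-HIT; vc=[45,41,37,25]

SEQ = [MISS, MISS, MISS, L1-HIT, MISS, VC-HIT, MISS, MISS, L1-HIT, VC-HIT, MISS, VC-HIT, VC-HIT, VC-HIT, MISS, L1-HIT]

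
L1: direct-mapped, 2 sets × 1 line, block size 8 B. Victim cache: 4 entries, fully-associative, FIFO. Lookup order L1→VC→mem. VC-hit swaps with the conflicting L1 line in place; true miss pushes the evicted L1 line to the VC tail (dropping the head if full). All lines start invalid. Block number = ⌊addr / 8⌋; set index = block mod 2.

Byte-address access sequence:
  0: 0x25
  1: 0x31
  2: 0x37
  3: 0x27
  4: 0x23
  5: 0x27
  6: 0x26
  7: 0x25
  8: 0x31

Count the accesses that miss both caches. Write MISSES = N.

  [0] addr=0x25 blk=4 s=0: MISS | VC []
  [1] addr=0x31 blk=6 s=0: MISS | VC [4]
  [2] addr=0x37 blk=6 s=0: L1-HIT | VC [4]
  [3] addr=0x27 blk=4 s=0: VC-HIT | VC [6]
  [4] addr=0x23 blk=4 s=0: L1-HIT | VC [6]
  [5] addr=0x27 blk=4 s=0: L1-HIT | VC [6]
  [6] addr=0x26 blk=4 s=0: L1-HIT | VC [6]
  [7] addr=0x25 blk=4 s=0: L1-HIT | VC [6]
  [8] addr=0x31 blk=6 s=0: VC-HIT | VC [4]

MISSES = 2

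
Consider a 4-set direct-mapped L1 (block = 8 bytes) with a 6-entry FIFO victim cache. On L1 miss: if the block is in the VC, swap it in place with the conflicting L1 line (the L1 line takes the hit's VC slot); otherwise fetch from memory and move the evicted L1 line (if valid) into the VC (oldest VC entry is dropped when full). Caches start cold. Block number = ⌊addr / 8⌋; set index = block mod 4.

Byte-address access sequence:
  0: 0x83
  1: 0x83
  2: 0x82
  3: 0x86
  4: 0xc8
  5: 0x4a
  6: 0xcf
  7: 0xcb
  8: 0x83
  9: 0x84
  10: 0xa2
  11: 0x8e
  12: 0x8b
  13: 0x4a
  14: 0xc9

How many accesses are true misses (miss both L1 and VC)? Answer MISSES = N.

  [0] addr=0x83 blk=16 s=0: MISS | VC []
  [1] addr=0x83 blk=16 s=0: L1-HIT | VC []
  [2] addr=0x82 blk=16 s=0: L1-HIT | VC []
  [3] addr=0x86 blk=16 s=0: L1-HIT | VC []
  [4] addr=0xc8 blk=25 s=1: MISS | VC []
  [5] addr=0x4a blk=9 s=1: MISS | VC [25]
  [6] addr=0xcf blk=25 s=1: VC-HIT | VC [9]
  [7] addr=0xcb blk=25 s=1: L1-HIT | VC [9]
  [8] addr=0x83 blk=16 s=0: L1-HIT | VC [9]
  [9] addr=0x84 blk=16 s=0: L1-HIT | VC [9]
  [10] addr=0xa2 blk=20 s=0: MISS | VC [9, 16]
  [11] addr=0x8e blk=17 s=1: MISS | VC [9, 16, 25]
  [12] addr=0x8b blk=17 s=1: L1-HIT | VC [9, 16, 25]
  [13] addr=0x4a blk=9 s=1: VC-HIT | VC [17, 16, 25]
  [14] addr=0xc9 blk=25 s=1: VC-HIT | VC [17, 16, 9]

MISSES = 5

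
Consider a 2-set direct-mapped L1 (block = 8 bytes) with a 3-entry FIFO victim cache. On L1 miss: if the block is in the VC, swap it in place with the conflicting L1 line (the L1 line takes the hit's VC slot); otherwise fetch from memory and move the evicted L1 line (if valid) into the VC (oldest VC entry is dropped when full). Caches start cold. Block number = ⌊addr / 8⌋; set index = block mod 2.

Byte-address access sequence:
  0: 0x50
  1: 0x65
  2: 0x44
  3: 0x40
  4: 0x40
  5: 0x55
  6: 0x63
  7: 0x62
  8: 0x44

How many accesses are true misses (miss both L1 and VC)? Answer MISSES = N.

  [0] addr=0x50 blk=10 s=0: MISS | VC []
  [1] addr=0x65 blk=12 s=0: MISS | VC [10]
  [2] addr=0x44 blk=8 s=0: MISS | VC [10, 12]
  [3] addr=0x40 blk=8 s=0: L1-HIT | VC [10, 12]
  [4] addr=0x40 blk=8 s=0: L1-HIT | VC [10, 12]
  [5] addr=0x55 blk=10 s=0: VC-HIT | VC [8, 12]
  [6] addr=0x63 blk=12 s=0: VC-HIT | VC [8, 10]
  [7] addr=0x62 blk=12 s=0: L1-HIT | VC [8, 10]
  [8] addr=0x44 blk=8 s=0: VC-HIT | VC [12, 10]

MISSES = 3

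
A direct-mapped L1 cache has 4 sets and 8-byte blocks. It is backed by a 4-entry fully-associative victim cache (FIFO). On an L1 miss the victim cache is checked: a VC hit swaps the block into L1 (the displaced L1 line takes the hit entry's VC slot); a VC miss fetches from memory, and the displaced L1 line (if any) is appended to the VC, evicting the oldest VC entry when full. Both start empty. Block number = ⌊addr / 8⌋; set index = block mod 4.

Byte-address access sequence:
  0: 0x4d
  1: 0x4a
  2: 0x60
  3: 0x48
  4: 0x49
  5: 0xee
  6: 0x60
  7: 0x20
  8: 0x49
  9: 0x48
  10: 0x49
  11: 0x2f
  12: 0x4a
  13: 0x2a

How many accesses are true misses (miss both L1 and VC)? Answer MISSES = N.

MISSES = 5

  [0] addr=0x4d blk=9 s=1: MISS | VC []
  [1] addr=0x4a blk=9 s=1: L1-HIT | VC []
  [2] addr=0x60 blk=12 s=0: MISS | VC []
  [3] addr=0x48 blk=9 s=1: L1-HIT | VC []
  [4] addr=0x49 blk=9 s=1: L1-HIT | VC []
  [5] addr=0xee blk=29 s=1: MISS | VC [9]
  [6] addr=0x60 blk=12 s=0: L1-HIT | VC [9]
  [7] addr=0x20 blk=4 s=0: MISS | VC [9, 12]
  [8] addr=0x49 blk=9 s=1: VC-HIT | VC [29, 12]
  [9] addr=0x48 blk=9 s=1: L1-HIT | VC [29, 12]
  [10] addr=0x49 blk=9 s=1: L1-HIT | VC [29, 12]
  [11] addr=0x2f blk=5 s=1: MISS | VC [29, 12, 9]
  [12] addr=0x4a blk=9 s=1: VC-HIT | VC [29, 12, 5]
  [13] addr=0x2a blk=5 s=1: VC-HIT | VC [29, 12, 9]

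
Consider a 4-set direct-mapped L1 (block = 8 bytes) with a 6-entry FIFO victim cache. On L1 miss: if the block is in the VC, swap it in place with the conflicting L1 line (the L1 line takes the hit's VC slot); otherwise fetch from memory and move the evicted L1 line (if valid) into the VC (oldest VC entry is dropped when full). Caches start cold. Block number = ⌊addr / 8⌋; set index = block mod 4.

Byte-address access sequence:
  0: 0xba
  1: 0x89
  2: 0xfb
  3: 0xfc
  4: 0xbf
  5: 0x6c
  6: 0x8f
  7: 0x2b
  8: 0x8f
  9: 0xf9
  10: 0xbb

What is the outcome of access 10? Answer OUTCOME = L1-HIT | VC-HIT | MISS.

OUTCOME = VC-HIT

  [0] addr=0xba blk=23 s=3: MISS | VC []
  [1] addr=0x89 blk=17 s=1: MISS | VC []
  [2] addr=0xfb blk=31 s=3: MISS | VC [23]
  [3] addr=0xfc blk=31 s=3: L1-HIT | VC [23]
  [4] addr=0xbf blk=23 s=3: VC-HIT | VC [31]
  [5] addr=0x6c blk=13 s=1: MISS | VC [31, 17]
  [6] addr=0x8f blk=17 s=1: VC-HIT | VC [31, 13]
  [7] addr=0x2b blk=5 s=1: MISS | VC [31, 13, 17]
  [8] addr=0x8f blk=17 s=1: VC-HIT | VC [31, 13, 5]
  [9] addr=0xf9 blk=31 s=3: VC-HIT | VC [23, 13, 5]
  [10] addr=0xbb blk=23 s=3: VC-HIT | VC [31, 13, 5]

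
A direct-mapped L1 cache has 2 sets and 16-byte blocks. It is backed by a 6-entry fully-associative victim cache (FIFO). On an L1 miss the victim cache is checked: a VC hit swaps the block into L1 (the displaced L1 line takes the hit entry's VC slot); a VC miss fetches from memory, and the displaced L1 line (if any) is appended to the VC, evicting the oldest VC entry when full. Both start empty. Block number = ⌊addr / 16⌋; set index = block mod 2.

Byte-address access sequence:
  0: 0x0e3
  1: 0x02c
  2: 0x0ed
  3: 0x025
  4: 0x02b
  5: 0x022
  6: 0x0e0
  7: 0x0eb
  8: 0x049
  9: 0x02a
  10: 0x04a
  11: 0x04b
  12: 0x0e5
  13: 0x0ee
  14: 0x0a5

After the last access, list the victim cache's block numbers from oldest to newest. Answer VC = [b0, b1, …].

VC = [2, 4, 14]

0: 0xe3 (blk 14, set 0) → MISS  vc=[]
1: 0x2c (blk 2, set 0) → MISS  vc=[14]
2: 0xed (blk 14, set 0) → VC-HIT  vc=[2]
3: 0x25 (blk 2, set 0) → VC-HIT  vc=[14]
4: 0x2b (blk 2, set 0) → L1-HIT  vc=[14]
5: 0x22 (blk 2, set 0) → L1-HIT  vc=[14]
6: 0xe0 (blk 14, set 0) → VC-HIT  vc=[2]
7: 0xeb (blk 14, set 0) → L1-HIT  vc=[2]
8: 0x49 (blk 4, set 0) → MISS  vc=[2, 14]
9: 0x2a (blk 2, set 0) → VC-HIT  vc=[4, 14]
10: 0x4a (blk 4, set 0) → VC-HIT  vc=[2, 14]
11: 0x4b (blk 4, set 0) → L1-HIT  vc=[2, 14]
12: 0xe5 (blk 14, set 0) → VC-HIT  vc=[2, 4]
13: 0xee (blk 14, set 0) → L1-HIT  vc=[2, 4]
14: 0xa5 (blk 10, set 0) → MISS  vc=[2, 4, 14]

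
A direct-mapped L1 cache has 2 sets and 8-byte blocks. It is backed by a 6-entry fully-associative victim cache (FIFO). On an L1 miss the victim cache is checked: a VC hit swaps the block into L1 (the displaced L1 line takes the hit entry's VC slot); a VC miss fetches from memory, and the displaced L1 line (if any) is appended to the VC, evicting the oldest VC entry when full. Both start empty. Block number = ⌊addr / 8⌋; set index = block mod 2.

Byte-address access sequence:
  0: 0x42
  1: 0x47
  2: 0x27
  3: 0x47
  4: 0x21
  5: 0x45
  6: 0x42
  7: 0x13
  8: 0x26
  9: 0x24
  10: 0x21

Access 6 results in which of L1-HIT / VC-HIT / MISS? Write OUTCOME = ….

#0 0x42→b8/s0 MISS; vc=[]
#1 0x47→b8/s0 L1-HIT; vc=[]
#2 0x27→b4/s0 MISS; vc=[8]
#3 0x47→b8/s0 VC-HIT; vc=[4]
#4 0x21→b4/s0 VC-HIT; vc=[8]
#5 0x45→b8/s0 VC-HIT; vc=[4]
#6 0x42→b8/s0 L1-HIT; vc=[4]
#7 0x13→b2/s0 MISS; vc=[4,8]
#8 0x26→b4/s0 VC-HIT; vc=[2,8]
#9 0x24→b4/s0 L1-HIT; vc=[2,8]
#10 0x21→b4/s0 L1-HIT; vc=[2,8]

OUTCOME = L1-HIT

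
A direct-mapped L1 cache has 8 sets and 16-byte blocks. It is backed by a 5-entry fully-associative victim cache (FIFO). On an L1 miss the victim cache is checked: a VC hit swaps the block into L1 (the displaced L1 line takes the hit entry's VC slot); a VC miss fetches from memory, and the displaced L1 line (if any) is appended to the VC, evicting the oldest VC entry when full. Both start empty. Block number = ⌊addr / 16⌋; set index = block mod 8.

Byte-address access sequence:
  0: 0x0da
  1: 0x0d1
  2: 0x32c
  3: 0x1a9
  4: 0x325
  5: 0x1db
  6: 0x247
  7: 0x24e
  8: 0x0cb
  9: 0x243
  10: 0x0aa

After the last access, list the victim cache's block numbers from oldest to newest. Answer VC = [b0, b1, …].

#0 0xda→b13/s5 MISS; vc=[]
#1 0xd1→b13/s5 L1-HIT; vc=[]
#2 0x32c→b50/s2 MISS; vc=[]
#3 0x1a9→b26/s2 MISS; vc=[50]
#4 0x325→b50/s2 VC-HIT; vc=[26]
#5 0x1db→b29/s5 MISS; vc=[26,13]
#6 0x247→b36/s4 MISS; vc=[26,13]
#7 0x24e→b36/s4 L1-HIT; vc=[26,13]
#8 0xcb→b12/s4 MISS; vc=[26,13,36]
#9 0x243→b36/s4 VC-HIT; vc=[26,13,12]
#10 0xaa→b10/s2 MISS; vc=[26,13,12,50]

VC = [26, 13, 12, 50]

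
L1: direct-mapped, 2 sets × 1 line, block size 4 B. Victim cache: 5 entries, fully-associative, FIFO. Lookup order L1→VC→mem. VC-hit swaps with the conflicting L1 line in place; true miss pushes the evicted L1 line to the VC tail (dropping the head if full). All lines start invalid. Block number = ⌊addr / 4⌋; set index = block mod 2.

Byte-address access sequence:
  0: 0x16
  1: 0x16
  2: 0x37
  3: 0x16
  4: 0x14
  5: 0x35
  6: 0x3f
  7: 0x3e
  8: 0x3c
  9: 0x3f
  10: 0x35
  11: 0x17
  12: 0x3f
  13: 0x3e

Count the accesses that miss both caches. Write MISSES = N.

  [0] addr=0x16 blk=5 s=1: MISS | VC []
  [1] addr=0x16 blk=5 s=1: L1-HIT | VC []
  [2] addr=0x37 blk=13 s=1: MISS | VC [5]
  [3] addr=0x16 blk=5 s=1: VC-HIT | VC [13]
  [4] addr=0x14 blk=5 s=1: L1-HIT | VC [13]
  [5] addr=0x35 blk=13 s=1: VC-HIT | VC [5]
  [6] addr=0x3f blk=15 s=1: MISS | VC [5, 13]
  [7] addr=0x3e blk=15 s=1: L1-HIT | VC [5, 13]
  [8] addr=0x3c blk=15 s=1: L1-HIT | VC [5, 13]
  [9] addr=0x3f blk=15 s=1: L1-HIT | VC [5, 13]
  [10] addr=0x35 blk=13 s=1: VC-HIT | VC [5, 15]
  [11] addr=0x17 blk=5 s=1: VC-HIT | VC [13, 15]
  [12] addr=0x3f blk=15 s=1: VC-HIT | VC [13, 5]
  [13] addr=0x3e blk=15 s=1: L1-HIT | VC [13, 5]

MISSES = 3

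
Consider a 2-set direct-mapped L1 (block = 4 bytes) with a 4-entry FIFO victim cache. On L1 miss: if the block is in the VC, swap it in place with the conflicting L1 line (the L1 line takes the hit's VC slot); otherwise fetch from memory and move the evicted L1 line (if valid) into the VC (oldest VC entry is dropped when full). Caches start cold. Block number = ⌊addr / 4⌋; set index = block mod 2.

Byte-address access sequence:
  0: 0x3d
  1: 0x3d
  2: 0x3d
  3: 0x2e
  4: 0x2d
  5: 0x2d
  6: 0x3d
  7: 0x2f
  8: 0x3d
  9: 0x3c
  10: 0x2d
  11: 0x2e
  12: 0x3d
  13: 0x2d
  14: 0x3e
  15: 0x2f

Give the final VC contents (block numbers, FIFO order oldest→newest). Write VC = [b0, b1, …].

  [0] addr=0x3d blk=15 s=1: MISS | VC []
  [1] addr=0x3d blk=15 s=1: L1-HIT | VC []
  [2] addr=0x3d blk=15 s=1: L1-HIT | VC []
  [3] addr=0x2e blk=11 s=1: MISS | VC [15]
  [4] addr=0x2d blk=11 s=1: L1-HIT | VC [15]
  [5] addr=0x2d blk=11 s=1: L1-HIT | VC [15]
  [6] addr=0x3d blk=15 s=1: VC-HIT | VC [11]
  [7] addr=0x2f blk=11 s=1: VC-HIT | VC [15]
  [8] addr=0x3d blk=15 s=1: VC-HIT | VC [11]
  [9] addr=0x3c blk=15 s=1: L1-HIT | VC [11]
  [10] addr=0x2d blk=11 s=1: VC-HIT | VC [15]
  [11] addr=0x2e blk=11 s=1: L1-HIT | VC [15]
  [12] addr=0x3d blk=15 s=1: VC-HIT | VC [11]
  [13] addr=0x2d blk=11 s=1: VC-HIT | VC [15]
  [14] addr=0x3e blk=15 s=1: VC-HIT | VC [11]
  [15] addr=0x2f blk=11 s=1: VC-HIT | VC [15]

VC = [15]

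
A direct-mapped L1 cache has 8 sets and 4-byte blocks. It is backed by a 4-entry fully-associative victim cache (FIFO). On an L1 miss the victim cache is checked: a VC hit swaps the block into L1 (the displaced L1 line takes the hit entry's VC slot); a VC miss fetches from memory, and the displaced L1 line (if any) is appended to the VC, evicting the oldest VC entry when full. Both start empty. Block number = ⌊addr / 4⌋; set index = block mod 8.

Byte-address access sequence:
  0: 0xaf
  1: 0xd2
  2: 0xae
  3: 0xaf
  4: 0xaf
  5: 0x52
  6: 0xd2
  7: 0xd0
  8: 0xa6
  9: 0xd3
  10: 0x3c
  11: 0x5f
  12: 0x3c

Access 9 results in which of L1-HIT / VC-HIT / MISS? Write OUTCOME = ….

0: 0xaf (blk 43, set 3) → MISS  vc=[]
1: 0xd2 (blk 52, set 4) → MISS  vc=[]
2: 0xae (blk 43, set 3) → L1-HIT  vc=[]
3: 0xaf (blk 43, set 3) → L1-HIT  vc=[]
4: 0xaf (blk 43, set 3) → L1-HIT  vc=[]
5: 0x52 (blk 20, set 4) → MISS  vc=[52]
6: 0xd2 (blk 52, set 4) → VC-HIT  vc=[20]
7: 0xd0 (blk 52, set 4) → L1-HIT  vc=[20]
8: 0xa6 (blk 41, set 1) → MISS  vc=[20]
9: 0xd3 (blk 52, set 4) → L1-HIT  vc=[20]
10: 0x3c (blk 15, set 7) → MISS  vc=[20]
11: 0x5f (blk 23, set 7) → MISS  vc=[20, 15]
12: 0x3c (blk 15, set 7) → VC-HIT  vc=[20, 23]

OUTCOME = L1-HIT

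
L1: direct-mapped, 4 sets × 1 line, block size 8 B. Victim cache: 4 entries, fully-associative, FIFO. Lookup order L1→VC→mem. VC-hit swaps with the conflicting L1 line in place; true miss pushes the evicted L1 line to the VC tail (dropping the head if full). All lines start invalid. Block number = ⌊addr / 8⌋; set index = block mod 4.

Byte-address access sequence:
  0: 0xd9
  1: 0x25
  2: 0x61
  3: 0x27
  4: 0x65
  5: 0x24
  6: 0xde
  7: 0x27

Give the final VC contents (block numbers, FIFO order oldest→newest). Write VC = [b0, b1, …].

  [0] addr=0xd9 blk=27 s=3: MISS | VC []
  [1] addr=0x25 blk=4 s=0: MISS | VC []
  [2] addr=0x61 blk=12 s=0: MISS | VC [4]
  [3] addr=0x27 blk=4 s=0: VC-HIT | VC [12]
  [4] addr=0x65 blk=12 s=0: VC-HIT | VC [4]
  [5] addr=0x24 blk=4 s=0: VC-HIT | VC [12]
  [6] addr=0xde blk=27 s=3: L1-HIT | VC [12]
  [7] addr=0x27 blk=4 s=0: L1-HIT | VC [12]

VC = [12]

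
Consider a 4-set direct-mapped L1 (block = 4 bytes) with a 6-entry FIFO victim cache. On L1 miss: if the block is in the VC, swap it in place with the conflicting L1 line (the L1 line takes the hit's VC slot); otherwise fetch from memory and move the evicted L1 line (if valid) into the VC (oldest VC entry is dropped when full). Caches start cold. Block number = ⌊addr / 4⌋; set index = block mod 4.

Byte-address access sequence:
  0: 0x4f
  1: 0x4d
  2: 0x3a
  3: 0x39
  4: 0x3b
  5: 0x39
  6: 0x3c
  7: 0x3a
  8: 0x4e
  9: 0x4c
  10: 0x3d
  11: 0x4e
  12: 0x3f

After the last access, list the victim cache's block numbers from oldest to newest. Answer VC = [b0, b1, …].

VC = [19]

  [0] addr=0x4f blk=19 s=3: MISS | VC []
  [1] addr=0x4d blk=19 s=3: L1-HIT | VC []
  [2] addr=0x3a blk=14 s=2: MISS | VC []
  [3] addr=0x39 blk=14 s=2: L1-HIT | VC []
  [4] addr=0x3b blk=14 s=2: L1-HIT | VC []
  [5] addr=0x39 blk=14 s=2: L1-HIT | VC []
  [6] addr=0x3c blk=15 s=3: MISS | VC [19]
  [7] addr=0x3a blk=14 s=2: L1-HIT | VC [19]
  [8] addr=0x4e blk=19 s=3: VC-HIT | VC [15]
  [9] addr=0x4c blk=19 s=3: L1-HIT | VC [15]
  [10] addr=0x3d blk=15 s=3: VC-HIT | VC [19]
  [11] addr=0x4e blk=19 s=3: VC-HIT | VC [15]
  [12] addr=0x3f blk=15 s=3: VC-HIT | VC [19]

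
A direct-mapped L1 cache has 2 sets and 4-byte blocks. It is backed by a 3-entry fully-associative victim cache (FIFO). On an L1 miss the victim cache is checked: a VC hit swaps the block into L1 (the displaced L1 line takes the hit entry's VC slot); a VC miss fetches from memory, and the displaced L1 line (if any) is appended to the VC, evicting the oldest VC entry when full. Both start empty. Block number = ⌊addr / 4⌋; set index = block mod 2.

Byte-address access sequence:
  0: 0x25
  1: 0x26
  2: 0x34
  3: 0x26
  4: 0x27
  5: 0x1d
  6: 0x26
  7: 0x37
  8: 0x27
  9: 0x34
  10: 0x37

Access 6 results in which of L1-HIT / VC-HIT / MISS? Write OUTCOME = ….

OUTCOME = VC-HIT

#0 0x25→b9/s1 MISS; vc=[]
#1 0x26→b9/s1 L1-HIT; vc=[]
#2 0x34→b13/s1 MISS; vc=[9]
#3 0x26→b9/s1 VC-HIT; vc=[13]
#4 0x27→b9/s1 L1-HIT; vc=[13]
#5 0x1d→b7/s1 MISS; vc=[13,9]
#6 0x26→b9/s1 VC-HIT; vc=[13,7]
#7 0x37→b13/s1 VC-HIT; vc=[9,7]
#8 0x27→b9/s1 VC-HIT; vc=[13,7]
#9 0x34→b13/s1 VC-HIT; vc=[9,7]
#10 0x37→b13/s1 L1-HIT; vc=[9,7]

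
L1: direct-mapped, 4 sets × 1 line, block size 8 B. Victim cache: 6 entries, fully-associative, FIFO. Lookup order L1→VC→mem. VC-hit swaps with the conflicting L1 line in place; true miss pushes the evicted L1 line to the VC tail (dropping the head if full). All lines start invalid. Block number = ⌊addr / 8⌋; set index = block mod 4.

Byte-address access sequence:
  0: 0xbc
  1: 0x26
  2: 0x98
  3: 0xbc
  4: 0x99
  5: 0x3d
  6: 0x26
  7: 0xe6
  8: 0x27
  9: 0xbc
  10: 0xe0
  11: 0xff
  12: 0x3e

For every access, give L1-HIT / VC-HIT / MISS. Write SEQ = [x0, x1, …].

  [0] addr=0xbc blk=23 s=3: MISS | VC []
  [1] addr=0x26 blk=4 s=0: MISS | VC []
  [2] addr=0x98 blk=19 s=3: MISS | VC [23]
  [3] addr=0xbc blk=23 s=3: VC-HIT | VC [19]
  [4] addr=0x99 blk=19 s=3: VC-HIT | VC [23]
  [5] addr=0x3d blk=7 s=3: MISS | VC [23, 19]
  [6] addr=0x26 blk=4 s=0: L1-HIT | VC [23, 19]
  [7] addr=0xe6 blk=28 s=0: MISS | VC [23, 19, 4]
  [8] addr=0x27 blk=4 s=0: VC-HIT | VC [23, 19, 28]
  [9] addr=0xbc blk=23 s=3: VC-HIT | VC [7, 19, 28]
  [10] addr=0xe0 blk=28 s=0: VC-HIT | VC [7, 19, 4]
  [11] addr=0xff blk=31 s=3: MISS | VC [7, 19, 4, 23]
  [12] addr=0x3e blk=7 s=3: VC-HIT | VC [31, 19, 4, 23]

SEQ = [MISS, MISS, MISS, VC-HIT, VC-HIT, MISS, L1-HIT, MISS, VC-HIT, VC-HIT, VC-HIT, MISS, VC-HIT]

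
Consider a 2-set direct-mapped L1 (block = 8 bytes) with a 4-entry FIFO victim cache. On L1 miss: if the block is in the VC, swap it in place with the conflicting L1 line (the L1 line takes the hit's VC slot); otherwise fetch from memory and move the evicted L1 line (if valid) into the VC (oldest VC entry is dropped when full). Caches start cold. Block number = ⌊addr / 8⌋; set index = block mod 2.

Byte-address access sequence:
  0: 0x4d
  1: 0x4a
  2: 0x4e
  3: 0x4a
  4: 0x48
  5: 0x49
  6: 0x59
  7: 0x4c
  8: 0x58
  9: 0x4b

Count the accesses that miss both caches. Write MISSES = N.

MISSES = 2

0: 0x4d (blk 9, set 1) → MISS  vc=[]
1: 0x4a (blk 9, set 1) → L1-HIT  vc=[]
2: 0x4e (blk 9, set 1) → L1-HIT  vc=[]
3: 0x4a (blk 9, set 1) → L1-HIT  vc=[]
4: 0x48 (blk 9, set 1) → L1-HIT  vc=[]
5: 0x49 (blk 9, set 1) → L1-HIT  vc=[]
6: 0x59 (blk 11, set 1) → MISS  vc=[9]
7: 0x4c (blk 9, set 1) → VC-HIT  vc=[11]
8: 0x58 (blk 11, set 1) → VC-HIT  vc=[9]
9: 0x4b (blk 9, set 1) → VC-HIT  vc=[11]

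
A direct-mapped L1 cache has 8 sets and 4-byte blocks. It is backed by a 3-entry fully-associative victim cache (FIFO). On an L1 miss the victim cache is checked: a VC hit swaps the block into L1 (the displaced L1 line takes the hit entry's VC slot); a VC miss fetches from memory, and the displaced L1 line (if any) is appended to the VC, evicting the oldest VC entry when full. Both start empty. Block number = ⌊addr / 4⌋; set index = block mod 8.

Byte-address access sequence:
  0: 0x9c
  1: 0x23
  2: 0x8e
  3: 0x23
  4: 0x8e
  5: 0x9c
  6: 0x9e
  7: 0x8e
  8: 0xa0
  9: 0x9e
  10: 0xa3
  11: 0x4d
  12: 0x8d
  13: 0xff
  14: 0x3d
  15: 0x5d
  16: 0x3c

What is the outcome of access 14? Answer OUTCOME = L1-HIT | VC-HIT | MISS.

0: 0x9c (blk 39, set 7) → MISS  vc=[]
1: 0x23 (blk 8, set 0) → MISS  vc=[]
2: 0x8e (blk 35, set 3) → MISS  vc=[]
3: 0x23 (blk 8, set 0) → L1-HIT  vc=[]
4: 0x8e (blk 35, set 3) → L1-HIT  vc=[]
5: 0x9c (blk 39, set 7) → L1-HIT  vc=[]
6: 0x9e (blk 39, set 7) → L1-HIT  vc=[]
7: 0x8e (blk 35, set 3) → L1-HIT  vc=[]
8: 0xa0 (blk 40, set 0) → MISS  vc=[8]
9: 0x9e (blk 39, set 7) → L1-HIT  vc=[8]
10: 0xa3 (blk 40, set 0) → L1-HIT  vc=[8]
11: 0x4d (blk 19, set 3) → MISS  vc=[8, 35]
12: 0x8d (blk 35, set 3) → VC-HIT  vc=[8, 19]
13: 0xff (blk 63, set 7) → MISS  vc=[8, 19, 39]
14: 0x3d (blk 15, set 7) → MISS  vc=[19, 39, 63]
15: 0x5d (blk 23, set 7) → MISS  vc=[39, 63, 15]
16: 0x3c (blk 15, set 7) → VC-HIT  vc=[39, 63, 23]

OUTCOME = MISS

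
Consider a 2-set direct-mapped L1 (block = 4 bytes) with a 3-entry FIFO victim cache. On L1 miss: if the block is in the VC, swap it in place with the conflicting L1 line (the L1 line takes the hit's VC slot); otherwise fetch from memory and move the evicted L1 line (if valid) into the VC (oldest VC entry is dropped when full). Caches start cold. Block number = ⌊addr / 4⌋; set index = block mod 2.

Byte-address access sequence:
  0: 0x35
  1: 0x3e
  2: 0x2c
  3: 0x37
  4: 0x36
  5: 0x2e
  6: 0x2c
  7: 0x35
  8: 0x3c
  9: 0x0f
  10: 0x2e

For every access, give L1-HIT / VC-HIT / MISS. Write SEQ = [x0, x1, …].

  [0] addr=0x35 blk=13 s=1: MISS | VC []
  [1] addr=0x3e blk=15 s=1: MISS | VC [13]
  [2] addr=0x2c blk=11 s=1: MISS | VC [13, 15]
  [3] addr=0x37 blk=13 s=1: VC-HIT | VC [11, 15]
  [4] addr=0x36 blk=13 s=1: L1-HIT | VC [11, 15]
  [5] addr=0x2e blk=11 s=1: VC-HIT | VC [13, 15]
  [6] addr=0x2c blk=11 s=1: L1-HIT | VC [13, 15]
  [7] addr=0x35 blk=13 s=1: VC-HIT | VC [11, 15]
  [8] addr=0x3c blk=15 s=1: VC-HIT | VC [11, 13]
  [9] addr=0xf blk=3 s=1: MISS | VC [11, 13, 15]
  [10] addr=0x2e blk=11 s=1: VC-HIT | VC [3, 13, 15]

SEQ = [MISS, MISS, MISS, VC-HIT, L1-HIT, VC-HIT, L1-HIT, VC-HIT, VC-HIT, MISS, VC-HIT]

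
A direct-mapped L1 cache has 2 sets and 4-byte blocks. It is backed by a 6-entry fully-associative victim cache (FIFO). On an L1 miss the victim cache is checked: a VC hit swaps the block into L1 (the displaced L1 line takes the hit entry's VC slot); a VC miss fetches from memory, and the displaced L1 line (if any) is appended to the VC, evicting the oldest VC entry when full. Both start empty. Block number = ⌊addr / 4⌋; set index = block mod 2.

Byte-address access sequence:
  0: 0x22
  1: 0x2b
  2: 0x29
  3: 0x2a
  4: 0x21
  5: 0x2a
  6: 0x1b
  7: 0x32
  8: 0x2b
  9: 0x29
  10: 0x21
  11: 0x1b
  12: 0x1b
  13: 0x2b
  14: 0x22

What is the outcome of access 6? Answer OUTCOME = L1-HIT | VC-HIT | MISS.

OUTCOME = MISS

#0 0x22→b8/s0 MISS; vc=[]
#1 0x2b→b10/s0 MISS; vc=[8]
#2 0x29→b10/s0 L1-HIT; vc=[8]
#3 0x2a→b10/s0 L1-HIT; vc=[8]
#4 0x21→b8/s0 VC-HIT; vc=[10]
#5 0x2a→b10/s0 VC-HIT; vc=[8]
#6 0x1b→b6/s0 MISS; vc=[8,10]
#7 0x32→b12/s0 MISS; vc=[8,10,6]
#8 0x2b→b10/s0 VC-HIT; vc=[8,12,6]
#9 0x29→b10/s0 L1-HIT; vc=[8,12,6]
#10 0x21→b8/s0 VC-HIT; vc=[10,12,6]
#11 0x1b→b6/s0 VC-HIT; vc=[10,12,8]
#12 0x1b→b6/s0 L1-HIT; vc=[10,12,8]
#13 0x2b→b10/s0 VC-HIT; vc=[6,12,8]
#14 0x22→b8/s0 VC-HIT; vc=[6,12,10]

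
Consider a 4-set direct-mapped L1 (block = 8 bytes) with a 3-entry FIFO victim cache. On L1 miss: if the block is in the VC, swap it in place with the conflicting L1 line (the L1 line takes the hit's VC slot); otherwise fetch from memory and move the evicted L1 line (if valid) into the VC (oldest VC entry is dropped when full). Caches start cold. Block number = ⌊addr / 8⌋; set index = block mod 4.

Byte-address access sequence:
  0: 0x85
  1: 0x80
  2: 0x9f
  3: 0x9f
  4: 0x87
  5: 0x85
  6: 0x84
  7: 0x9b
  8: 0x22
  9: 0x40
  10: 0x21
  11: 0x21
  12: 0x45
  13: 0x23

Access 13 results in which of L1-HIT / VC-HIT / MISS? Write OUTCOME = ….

#0 0x85→b16/s0 MISS; vc=[]
#1 0x80→b16/s0 L1-HIT; vc=[]
#2 0x9f→b19/s3 MISS; vc=[]
#3 0x9f→b19/s3 L1-HIT; vc=[]
#4 0x87→b16/s0 L1-HIT; vc=[]
#5 0x85→b16/s0 L1-HIT; vc=[]
#6 0x84→b16/s0 L1-HIT; vc=[]
#7 0x9b→b19/s3 L1-HIT; vc=[]
#8 0x22→b4/s0 MISS; vc=[16]
#9 0x40→b8/s0 MISS; vc=[16,4]
#10 0x21→b4/s0 VC-HIT; vc=[16,8]
#11 0x21→b4/s0 L1-HIT; vc=[16,8]
#12 0x45→b8/s0 VC-HIT; vc=[16,4]
#13 0x23→b4/s0 VC-HIT; vc=[16,8]

OUTCOME = VC-HIT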